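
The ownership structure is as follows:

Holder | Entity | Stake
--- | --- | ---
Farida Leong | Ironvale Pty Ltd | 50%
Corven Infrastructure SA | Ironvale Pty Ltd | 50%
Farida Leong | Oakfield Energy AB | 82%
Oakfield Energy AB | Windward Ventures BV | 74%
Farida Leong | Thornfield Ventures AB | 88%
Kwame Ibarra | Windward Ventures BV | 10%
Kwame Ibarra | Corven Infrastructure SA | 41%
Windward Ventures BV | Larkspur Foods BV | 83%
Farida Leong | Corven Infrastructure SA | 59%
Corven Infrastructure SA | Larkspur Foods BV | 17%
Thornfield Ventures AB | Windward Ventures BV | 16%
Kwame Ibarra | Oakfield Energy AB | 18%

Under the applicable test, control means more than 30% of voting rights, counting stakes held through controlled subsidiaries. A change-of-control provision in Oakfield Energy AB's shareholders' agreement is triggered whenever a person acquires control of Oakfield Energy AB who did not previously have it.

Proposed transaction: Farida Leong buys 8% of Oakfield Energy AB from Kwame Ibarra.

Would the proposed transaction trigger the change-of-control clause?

The purchase adds only to Farida's holdings (Kwame's stake shrinks), so Farida is the only person who could newly come to control Oakfield.
Farida holds 82% of Oakfield, so Farida controls Oakfield.
So Farida already controls Oakfield before the transaction.
After the purchase, Farida's direct stake in Oakfield rises to 82% + 8% = 90%, and Kwame's stake falls to 10%.
Farida controlled Oakfield already, so this is not a new person acquiring control; every other person's position is unchanged or reduced.
No new person acquires control, so the clause is not triggered.

No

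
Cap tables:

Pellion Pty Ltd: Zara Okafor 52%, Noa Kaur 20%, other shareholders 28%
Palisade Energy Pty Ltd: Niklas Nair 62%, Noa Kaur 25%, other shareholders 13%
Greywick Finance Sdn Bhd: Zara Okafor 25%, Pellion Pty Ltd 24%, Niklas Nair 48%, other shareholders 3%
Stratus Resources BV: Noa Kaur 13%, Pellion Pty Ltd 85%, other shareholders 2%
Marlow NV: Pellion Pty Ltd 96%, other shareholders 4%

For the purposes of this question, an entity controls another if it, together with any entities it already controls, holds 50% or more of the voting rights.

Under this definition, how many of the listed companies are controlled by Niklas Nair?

1

Niklas holds 62% of Palisade, so Niklas controls Palisade.
No other company's threshold is met.
Niklas controls 1 company.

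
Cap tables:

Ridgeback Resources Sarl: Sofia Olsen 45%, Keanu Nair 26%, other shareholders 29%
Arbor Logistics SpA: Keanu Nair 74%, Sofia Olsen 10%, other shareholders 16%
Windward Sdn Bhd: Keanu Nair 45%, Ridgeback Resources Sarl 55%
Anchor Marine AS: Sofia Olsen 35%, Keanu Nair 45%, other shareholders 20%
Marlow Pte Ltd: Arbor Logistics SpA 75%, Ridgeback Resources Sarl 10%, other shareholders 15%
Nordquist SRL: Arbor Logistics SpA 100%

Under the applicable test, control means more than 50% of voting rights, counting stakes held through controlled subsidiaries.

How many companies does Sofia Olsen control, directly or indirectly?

0

Sofia's largest direct stake is 45% in Ridgeback, which does not meet the threshold.
Sofia controls 0 companies.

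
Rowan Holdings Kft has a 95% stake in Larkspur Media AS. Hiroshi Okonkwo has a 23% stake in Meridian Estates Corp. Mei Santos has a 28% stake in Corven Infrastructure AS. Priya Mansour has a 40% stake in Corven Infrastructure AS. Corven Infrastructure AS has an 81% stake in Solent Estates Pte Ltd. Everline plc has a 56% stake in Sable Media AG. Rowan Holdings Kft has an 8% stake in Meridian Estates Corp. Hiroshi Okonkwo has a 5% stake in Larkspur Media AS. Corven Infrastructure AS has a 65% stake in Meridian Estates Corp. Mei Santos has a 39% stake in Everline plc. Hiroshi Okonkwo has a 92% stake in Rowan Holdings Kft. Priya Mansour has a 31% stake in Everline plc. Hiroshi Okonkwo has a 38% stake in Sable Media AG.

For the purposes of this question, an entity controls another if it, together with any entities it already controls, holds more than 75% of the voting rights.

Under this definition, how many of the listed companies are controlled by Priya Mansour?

Priya's largest direct stake is 40% in Corven, which does not meet the threshold.
Priya controls 0 companies.

0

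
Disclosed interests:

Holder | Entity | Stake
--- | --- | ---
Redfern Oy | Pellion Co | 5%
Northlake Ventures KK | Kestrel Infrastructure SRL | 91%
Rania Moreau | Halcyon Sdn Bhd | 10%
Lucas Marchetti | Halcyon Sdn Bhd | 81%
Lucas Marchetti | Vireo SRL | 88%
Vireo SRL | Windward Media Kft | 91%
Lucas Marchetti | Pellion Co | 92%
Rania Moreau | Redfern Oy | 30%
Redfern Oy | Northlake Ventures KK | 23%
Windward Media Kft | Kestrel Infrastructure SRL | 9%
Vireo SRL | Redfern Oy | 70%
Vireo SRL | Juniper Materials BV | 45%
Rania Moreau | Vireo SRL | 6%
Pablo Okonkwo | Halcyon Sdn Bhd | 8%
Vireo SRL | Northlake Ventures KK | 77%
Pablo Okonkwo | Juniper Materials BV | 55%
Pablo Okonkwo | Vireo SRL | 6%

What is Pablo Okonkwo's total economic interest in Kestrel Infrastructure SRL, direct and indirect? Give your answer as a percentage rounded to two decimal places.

Pablo reaches Kestrel along 3 paths.
Via Vireo → Windward: 6% × 91% × 9% = 0.4914%.
Via Vireo → Redfern → Northlake: 6% × 70% × 23% × 91% = 0.87906%.
Via Vireo → Northlake: 6% × 77% × 91% = 4.2042%.
Total: 0.4914% + 0.87906% + 4.2042% = 5.57466%.
Rounded: 5.57%.

5.57%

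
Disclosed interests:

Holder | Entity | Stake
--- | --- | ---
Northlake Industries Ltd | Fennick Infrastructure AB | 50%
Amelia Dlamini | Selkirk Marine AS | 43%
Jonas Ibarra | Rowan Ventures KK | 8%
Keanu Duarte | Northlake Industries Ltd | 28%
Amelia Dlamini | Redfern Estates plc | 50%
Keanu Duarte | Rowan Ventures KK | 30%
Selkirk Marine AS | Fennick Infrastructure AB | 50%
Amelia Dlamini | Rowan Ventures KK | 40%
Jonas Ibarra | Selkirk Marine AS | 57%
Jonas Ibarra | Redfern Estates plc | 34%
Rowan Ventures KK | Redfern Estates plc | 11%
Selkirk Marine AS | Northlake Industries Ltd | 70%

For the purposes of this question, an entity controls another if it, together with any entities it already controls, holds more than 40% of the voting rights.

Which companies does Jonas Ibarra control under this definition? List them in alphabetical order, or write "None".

Jonas holds 57% of Selkirk, so Jonas controls Selkirk.
Selkirk holds 70% of Northlake, so Jonas controls Northlake.
Northlake and Selkirk together hold 50% + 50% = 100% of Fennick, so Jonas controls Fennick.
No other company's threshold is met.

Fennick Infrastructure AB, Northlake Industries Ltd, Selkirk Marine AS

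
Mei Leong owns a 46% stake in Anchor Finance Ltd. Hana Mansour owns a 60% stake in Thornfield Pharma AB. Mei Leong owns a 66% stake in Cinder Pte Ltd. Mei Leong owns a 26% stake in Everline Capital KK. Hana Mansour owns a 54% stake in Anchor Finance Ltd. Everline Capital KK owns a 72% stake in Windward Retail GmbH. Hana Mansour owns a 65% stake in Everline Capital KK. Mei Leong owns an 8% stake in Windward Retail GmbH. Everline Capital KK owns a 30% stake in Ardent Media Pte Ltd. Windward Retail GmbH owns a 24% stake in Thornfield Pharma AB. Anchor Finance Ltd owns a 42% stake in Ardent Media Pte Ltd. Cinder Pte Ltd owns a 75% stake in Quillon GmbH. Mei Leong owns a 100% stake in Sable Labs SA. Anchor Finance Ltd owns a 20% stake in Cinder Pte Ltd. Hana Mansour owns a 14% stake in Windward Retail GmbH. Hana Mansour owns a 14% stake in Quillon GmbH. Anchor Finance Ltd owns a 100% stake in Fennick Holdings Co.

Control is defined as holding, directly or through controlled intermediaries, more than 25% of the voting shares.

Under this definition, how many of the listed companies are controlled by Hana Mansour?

6

Hana holds 54% of Anchor, so Hana controls Anchor.
Hana holds 65% of Everline, so Hana controls Everline.
Everline and Hana together hold 72% + 14% = 86% of Windward, so Hana controls Windward.
Windward and Hana together hold 24% + 60% = 84% of Thornfield, so Hana controls Thornfield.
Anchor holds 100% of Fennick, so Hana controls Fennick.
Anchor and Everline together hold 42% + 30% = 72% of Ardent, so Hana controls Ardent.
No other company's threshold is met.
Hana controls 6 companies.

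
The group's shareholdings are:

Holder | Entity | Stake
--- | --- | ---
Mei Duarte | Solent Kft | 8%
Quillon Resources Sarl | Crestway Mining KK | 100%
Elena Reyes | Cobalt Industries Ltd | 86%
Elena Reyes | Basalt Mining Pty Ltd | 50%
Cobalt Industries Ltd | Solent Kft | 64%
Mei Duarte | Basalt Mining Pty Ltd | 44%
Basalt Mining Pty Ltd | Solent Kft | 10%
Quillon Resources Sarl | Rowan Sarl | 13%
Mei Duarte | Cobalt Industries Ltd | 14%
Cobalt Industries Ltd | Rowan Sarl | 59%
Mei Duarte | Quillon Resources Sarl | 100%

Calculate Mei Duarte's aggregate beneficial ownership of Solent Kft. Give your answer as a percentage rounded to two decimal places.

21.36%

Mei reaches Solent along 3 paths.
Via Cobalt: 14% × 64% = 8.96%.
Via Basalt: 44% × 10% = 4.4%.
Direct stake: 8% = 8%.
Total: 8.96% + 4.4% + 8% = 21.36%.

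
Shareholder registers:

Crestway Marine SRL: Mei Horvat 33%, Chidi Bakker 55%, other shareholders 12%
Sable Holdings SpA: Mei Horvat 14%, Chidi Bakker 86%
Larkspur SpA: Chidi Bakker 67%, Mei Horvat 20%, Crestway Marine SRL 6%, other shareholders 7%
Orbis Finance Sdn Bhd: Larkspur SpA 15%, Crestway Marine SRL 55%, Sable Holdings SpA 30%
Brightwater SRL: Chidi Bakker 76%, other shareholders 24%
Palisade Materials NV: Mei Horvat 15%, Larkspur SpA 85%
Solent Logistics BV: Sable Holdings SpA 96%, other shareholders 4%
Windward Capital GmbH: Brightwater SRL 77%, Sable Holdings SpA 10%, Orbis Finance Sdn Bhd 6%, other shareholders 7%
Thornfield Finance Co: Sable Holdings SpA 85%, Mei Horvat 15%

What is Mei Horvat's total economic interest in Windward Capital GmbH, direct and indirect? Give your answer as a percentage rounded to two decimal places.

2.94%

Mei reaches Windward along 5 paths.
Via Sable: 14% × 10% = 1.4%.
Via Larkspur → Orbis: 20% × 15% × 6% = 0.18%.
Via Crestway → Larkspur → Orbis: 33% × 6% × 15% × 6% = 0.01782%.
Via Crestway → Orbis: 33% × 55% × 6% = 1.089%.
Via Sable → Orbis: 14% × 30% × 6% = 0.252%.
Total: 1.4% + 0.18% + 0.01782% + 1.089% + 0.252% = 2.93882%.
Rounded: 2.94%.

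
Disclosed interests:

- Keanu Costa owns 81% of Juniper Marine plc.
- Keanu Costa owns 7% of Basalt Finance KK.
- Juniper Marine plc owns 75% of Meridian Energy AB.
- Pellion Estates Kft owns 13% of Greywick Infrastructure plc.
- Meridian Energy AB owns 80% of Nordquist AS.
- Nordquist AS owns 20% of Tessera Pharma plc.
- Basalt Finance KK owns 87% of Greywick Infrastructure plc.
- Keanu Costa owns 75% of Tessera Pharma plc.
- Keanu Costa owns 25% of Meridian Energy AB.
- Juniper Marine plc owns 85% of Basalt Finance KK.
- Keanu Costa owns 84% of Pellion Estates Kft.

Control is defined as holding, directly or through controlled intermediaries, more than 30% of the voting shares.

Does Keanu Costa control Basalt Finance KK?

Yes

Keanu holds 81% of Juniper, so Keanu controls Juniper.
Juniper and Keanu together hold 85% + 7% = 92% of Basalt, so Keanu controls Basalt.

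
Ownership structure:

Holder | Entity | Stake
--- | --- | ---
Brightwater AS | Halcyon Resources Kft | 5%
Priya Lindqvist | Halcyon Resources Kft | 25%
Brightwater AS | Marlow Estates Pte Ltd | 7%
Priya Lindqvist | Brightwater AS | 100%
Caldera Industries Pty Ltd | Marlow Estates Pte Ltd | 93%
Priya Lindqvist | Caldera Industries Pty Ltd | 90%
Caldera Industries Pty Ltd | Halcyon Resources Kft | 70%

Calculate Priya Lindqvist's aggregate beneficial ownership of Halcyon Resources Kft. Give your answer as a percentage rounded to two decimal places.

93.00%

Priya reaches Halcyon along 3 paths.
Via Caldera: 90% × 70% = 63%.
Direct stake: 25% = 25%.
Via Brightwater: 100% × 5% = 5%.
Total: 63% + 25% + 5% = 93%.
Rounded: 93.00%.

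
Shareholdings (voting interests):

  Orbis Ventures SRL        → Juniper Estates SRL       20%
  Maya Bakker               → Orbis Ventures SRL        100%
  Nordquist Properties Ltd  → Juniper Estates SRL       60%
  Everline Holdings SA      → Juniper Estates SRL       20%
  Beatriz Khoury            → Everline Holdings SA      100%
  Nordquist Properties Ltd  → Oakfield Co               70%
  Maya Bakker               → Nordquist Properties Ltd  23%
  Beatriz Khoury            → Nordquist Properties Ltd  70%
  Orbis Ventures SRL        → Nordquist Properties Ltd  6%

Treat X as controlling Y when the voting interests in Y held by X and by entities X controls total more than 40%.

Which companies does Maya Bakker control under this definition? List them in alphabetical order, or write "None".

Maya holds 100% of Orbis, so Maya controls Orbis.
No other company's threshold is met.

Orbis Ventures SRL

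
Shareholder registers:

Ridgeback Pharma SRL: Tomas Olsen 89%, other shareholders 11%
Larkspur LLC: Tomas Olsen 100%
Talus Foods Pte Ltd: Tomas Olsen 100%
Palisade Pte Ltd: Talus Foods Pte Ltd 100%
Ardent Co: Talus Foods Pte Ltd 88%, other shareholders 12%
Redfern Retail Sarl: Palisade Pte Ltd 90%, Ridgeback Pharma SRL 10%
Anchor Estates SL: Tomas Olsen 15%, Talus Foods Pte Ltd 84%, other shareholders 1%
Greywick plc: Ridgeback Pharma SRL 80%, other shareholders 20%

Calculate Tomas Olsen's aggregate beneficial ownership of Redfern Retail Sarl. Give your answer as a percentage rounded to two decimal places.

Tomas reaches Redfern along 2 paths.
Via Talus → Palisade: 100% × 100% × 90% = 90%.
Via Ridgeback: 89% × 10% = 8.9%.
Total: 90% + 8.9% = 98.9%.
Rounded: 98.90%.

98.90%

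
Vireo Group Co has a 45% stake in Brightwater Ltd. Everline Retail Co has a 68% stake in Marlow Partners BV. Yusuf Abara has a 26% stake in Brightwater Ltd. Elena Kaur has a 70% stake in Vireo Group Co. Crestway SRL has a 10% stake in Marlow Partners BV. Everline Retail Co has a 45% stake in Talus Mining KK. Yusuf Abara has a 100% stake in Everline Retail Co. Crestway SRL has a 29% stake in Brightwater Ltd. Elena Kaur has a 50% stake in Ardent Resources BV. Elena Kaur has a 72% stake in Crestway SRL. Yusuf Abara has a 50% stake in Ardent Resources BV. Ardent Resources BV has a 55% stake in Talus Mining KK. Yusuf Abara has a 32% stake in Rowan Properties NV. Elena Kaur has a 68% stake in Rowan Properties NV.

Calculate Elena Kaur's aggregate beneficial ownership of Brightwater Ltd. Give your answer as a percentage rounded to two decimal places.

52.38%

Elena reaches Brightwater along 2 paths.
Via Vireo: 70% × 45% = 31.5%.
Via Crestway: 72% × 29% = 20.88%.
Total: 31.5% + 20.88% = 52.38%.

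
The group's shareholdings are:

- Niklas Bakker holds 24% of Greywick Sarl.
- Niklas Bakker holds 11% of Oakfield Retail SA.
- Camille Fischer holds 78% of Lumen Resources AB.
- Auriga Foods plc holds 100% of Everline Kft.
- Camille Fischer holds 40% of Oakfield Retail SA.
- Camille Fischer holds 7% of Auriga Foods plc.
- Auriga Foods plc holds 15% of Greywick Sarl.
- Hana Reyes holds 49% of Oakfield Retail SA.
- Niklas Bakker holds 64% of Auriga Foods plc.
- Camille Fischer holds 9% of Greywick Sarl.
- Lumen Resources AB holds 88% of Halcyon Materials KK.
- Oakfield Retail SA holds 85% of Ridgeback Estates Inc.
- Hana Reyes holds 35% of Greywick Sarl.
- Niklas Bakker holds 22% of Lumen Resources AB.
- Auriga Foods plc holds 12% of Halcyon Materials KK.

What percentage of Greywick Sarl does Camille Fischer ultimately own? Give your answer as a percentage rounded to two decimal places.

10.05%

Camille reaches Greywick along 2 paths.
Via Auriga: 7% × 15% = 1.05%.
Direct stake: 9% = 9%.
Total: 1.05% + 9% = 10.05%.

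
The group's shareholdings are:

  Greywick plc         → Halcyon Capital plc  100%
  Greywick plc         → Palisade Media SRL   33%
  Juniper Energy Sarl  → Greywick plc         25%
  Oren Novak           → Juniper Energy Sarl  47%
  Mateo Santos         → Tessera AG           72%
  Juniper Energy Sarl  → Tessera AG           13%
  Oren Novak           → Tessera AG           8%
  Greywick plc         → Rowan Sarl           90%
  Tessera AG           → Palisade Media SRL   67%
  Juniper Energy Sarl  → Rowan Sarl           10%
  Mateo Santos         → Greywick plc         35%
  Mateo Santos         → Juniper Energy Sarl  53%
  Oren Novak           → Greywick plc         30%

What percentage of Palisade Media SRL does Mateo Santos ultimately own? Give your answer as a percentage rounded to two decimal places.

68.78%

Mateo reaches Palisade along 4 paths.
Via Tessera: 72% × 67% = 48.24%.
Via Juniper → Tessera: 53% × 13% × 67% = 4.6163%.
Via Greywick: 35% × 33% = 11.55%.
Via Juniper → Greywick: 53% × 25% × 33% = 4.3725%.
Total: 48.24% + 4.6163% + 11.55% + 4.3725% = 68.7788%.
Rounded: 68.78%.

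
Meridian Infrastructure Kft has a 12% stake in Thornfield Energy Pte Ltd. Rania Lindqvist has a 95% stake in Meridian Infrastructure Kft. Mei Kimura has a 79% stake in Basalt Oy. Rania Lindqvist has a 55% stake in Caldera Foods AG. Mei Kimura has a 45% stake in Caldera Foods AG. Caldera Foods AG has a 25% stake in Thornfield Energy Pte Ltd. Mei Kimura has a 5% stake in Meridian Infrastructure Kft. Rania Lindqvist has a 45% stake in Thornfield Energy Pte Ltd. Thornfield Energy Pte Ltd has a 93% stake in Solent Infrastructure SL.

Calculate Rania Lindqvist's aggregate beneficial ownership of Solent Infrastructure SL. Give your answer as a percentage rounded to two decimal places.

65.24%

Rania reaches Solent along 3 paths.
Via Caldera → Thornfield: 55% × 25% × 93% = 12.7875%.
Via Thornfield: 45% × 93% = 41.85%.
Via Meridian → Thornfield: 95% × 12% × 93% = 10.602%.
Total: 12.7875% + 41.85% + 10.602% = 65.2395%.
Rounded: 65.24%.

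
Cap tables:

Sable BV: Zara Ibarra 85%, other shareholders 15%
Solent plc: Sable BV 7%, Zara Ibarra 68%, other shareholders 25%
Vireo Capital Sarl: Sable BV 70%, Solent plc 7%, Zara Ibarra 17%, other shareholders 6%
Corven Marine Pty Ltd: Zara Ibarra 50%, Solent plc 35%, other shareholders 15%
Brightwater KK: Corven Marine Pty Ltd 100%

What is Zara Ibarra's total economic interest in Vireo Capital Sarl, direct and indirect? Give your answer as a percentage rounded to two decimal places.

Zara reaches Vireo along 4 paths.
Via Sable: 85% × 70% = 59.5%.
Via Sable → Solent: 85% × 7% × 7% = 0.4165%.
Via Solent: 68% × 7% = 4.76%.
Direct stake: 17% = 17%.
Total: 59.5% + 0.4165% + 4.76% + 17% = 81.6765%.
Rounded: 81.68%.

81.68%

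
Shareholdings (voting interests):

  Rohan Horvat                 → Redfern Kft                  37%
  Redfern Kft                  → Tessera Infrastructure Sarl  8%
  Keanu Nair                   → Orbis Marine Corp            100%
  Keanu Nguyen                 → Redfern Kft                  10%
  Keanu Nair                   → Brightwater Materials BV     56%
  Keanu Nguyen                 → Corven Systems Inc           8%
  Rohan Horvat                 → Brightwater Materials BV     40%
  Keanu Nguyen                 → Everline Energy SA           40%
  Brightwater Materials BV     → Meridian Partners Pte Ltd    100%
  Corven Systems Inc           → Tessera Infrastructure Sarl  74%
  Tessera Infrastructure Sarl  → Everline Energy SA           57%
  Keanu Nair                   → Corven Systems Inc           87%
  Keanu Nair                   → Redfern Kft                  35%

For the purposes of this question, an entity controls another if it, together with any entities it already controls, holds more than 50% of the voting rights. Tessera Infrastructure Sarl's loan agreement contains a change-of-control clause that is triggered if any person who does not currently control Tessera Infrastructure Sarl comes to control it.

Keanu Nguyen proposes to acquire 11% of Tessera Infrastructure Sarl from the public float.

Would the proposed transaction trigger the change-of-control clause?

The purchase changes only Keanu Nguyen's holdings, so Keanu Nguyen is the only person who could newly come to control Tessera.
Keanu Nguyen's largest direct stake is 40% in Everline, which does not meet the threshold, so Keanu Nguyen controls no company.
Neither Keanu Nguyen nor any entity Keanu Nguyen controls holds any voting interest in Tessera.
So before the transaction, Keanu Nguyen does not control Tessera.
After the purchase, Keanu Nguyen holds 11% of Tessera directly.
After the transaction, Keanu Nguyen's side holds 11% of Tessera, not > 50%, so Keanu Nguyen still does not control Tessera.
No new person acquires control, so the clause is not triggered.

No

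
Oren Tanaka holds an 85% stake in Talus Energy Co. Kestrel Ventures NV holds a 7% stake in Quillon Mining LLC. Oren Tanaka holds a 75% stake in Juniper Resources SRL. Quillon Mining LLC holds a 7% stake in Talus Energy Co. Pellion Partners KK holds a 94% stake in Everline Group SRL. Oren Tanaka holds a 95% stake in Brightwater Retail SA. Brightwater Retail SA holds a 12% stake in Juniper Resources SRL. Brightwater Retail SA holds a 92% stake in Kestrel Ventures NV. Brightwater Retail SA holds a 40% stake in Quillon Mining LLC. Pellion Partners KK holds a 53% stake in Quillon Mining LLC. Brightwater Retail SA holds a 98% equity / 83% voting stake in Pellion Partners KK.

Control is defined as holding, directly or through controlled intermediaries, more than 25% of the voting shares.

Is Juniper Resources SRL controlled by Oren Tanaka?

Oren holds 95% of Brightwater, so Oren controls Brightwater.
Brightwater and Oren together hold 12% + 75% = 87% of Juniper, so Oren controls Juniper.

Yes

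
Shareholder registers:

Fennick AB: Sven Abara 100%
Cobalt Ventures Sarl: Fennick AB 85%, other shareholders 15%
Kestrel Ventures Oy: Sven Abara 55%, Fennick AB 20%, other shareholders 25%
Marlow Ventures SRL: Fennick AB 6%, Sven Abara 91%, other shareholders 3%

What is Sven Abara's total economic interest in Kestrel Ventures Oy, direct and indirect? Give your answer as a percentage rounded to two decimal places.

75.00%

Sven reaches Kestrel along 2 paths.
Direct stake: 55% = 55%.
Via Fennick: 100% × 20% = 20%.
Total: 55% + 20% = 75%.
Rounded: 75.00%.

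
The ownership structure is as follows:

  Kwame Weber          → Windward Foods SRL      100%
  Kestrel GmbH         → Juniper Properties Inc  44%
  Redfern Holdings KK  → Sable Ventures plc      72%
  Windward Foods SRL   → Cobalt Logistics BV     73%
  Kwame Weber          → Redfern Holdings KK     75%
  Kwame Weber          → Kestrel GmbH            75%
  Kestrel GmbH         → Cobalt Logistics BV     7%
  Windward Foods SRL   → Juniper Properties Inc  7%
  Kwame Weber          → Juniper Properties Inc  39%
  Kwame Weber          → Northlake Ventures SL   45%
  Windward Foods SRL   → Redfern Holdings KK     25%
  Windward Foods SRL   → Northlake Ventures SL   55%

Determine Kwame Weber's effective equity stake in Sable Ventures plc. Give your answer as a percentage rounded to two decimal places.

Kwame reaches Sable along 2 paths.
Via Redfern: 75% × 72% = 54%.
Via Windward → Redfern: 100% × 25% × 72% = 18%.
Total: 54% + 18% = 72%.
Rounded: 72.00%.

72.00%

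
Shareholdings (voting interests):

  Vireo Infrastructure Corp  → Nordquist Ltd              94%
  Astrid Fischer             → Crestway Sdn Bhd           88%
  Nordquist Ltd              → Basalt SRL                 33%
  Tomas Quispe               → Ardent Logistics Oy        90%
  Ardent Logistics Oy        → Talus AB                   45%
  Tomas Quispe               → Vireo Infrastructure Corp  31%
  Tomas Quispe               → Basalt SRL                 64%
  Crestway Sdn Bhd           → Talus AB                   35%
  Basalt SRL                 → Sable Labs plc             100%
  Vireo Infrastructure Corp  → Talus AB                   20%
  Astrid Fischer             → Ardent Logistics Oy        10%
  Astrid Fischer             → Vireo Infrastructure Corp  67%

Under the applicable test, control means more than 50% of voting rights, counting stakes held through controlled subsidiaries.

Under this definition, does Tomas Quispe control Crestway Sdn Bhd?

No

Tomas holds 90% of Ardent, so Tomas controls Ardent.
Tomas holds 64% of Basalt, so Tomas controls Basalt.
Basalt holds 100% of Sable, so Tomas controls Sable.
Neither Tomas nor any entity Tomas controls holds any voting interest in Crestway.
So Tomas does not control Crestway.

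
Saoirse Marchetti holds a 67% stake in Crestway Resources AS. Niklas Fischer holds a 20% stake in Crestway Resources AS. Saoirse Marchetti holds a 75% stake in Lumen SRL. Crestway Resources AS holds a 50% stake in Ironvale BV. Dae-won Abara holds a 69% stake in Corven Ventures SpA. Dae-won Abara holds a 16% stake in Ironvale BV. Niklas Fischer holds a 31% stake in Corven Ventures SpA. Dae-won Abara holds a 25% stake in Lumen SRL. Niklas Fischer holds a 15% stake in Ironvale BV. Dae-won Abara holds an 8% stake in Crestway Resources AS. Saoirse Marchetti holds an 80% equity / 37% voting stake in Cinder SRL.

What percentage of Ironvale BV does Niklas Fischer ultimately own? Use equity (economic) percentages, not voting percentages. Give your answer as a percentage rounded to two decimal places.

25.00%

Niklas reaches Ironvale along 2 paths.
Via Crestway: 20% × 50% = 10%.
Direct stake: 15% = 15%.
Total: 10% + 15% = 25%.
Rounded: 25.00%.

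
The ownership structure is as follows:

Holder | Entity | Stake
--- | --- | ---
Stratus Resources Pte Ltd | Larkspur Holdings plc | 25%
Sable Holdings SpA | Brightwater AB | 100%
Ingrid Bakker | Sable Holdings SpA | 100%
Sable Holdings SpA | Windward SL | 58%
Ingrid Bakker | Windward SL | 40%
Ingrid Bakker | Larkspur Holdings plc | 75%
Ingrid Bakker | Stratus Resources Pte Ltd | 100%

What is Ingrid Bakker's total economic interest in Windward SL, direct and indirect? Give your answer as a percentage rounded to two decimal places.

Ingrid reaches Windward along 2 paths.
Via Sable: 100% × 58% = 58%.
Direct stake: 40% = 40%.
Total: 58% + 40% = 98%.
Rounded: 98.00%.

98.00%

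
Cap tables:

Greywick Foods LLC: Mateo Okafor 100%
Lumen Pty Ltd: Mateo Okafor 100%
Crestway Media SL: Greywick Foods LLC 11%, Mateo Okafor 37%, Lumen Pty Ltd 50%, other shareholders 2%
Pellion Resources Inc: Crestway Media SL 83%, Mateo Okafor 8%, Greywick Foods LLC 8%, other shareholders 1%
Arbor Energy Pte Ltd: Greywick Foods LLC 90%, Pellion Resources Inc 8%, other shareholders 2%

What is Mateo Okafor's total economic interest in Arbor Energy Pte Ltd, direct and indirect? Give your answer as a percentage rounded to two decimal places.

97.79%

Mateo reaches Arbor along 6 paths.
Via Greywick: 100% × 90% = 90%.
Via Greywick → Crestway → Pellion: 100% × 11% × 83% × 8% = 0.7304%.
Via Crestway → Pellion: 37% × 83% × 8% = 2.4568%.
Via Lumen → Crestway → Pellion: 100% × 50% × 83% × 8% = 3.32%.
Via Pellion: 8% × 8% = 0.64%.
Via Greywick → Pellion: 100% × 8% × 8% = 0.64%.
Total: 90% + 0.7304% + 2.4568% + 3.32% + 0.64% + 0.64% = 97.7872%.
Rounded: 97.79%.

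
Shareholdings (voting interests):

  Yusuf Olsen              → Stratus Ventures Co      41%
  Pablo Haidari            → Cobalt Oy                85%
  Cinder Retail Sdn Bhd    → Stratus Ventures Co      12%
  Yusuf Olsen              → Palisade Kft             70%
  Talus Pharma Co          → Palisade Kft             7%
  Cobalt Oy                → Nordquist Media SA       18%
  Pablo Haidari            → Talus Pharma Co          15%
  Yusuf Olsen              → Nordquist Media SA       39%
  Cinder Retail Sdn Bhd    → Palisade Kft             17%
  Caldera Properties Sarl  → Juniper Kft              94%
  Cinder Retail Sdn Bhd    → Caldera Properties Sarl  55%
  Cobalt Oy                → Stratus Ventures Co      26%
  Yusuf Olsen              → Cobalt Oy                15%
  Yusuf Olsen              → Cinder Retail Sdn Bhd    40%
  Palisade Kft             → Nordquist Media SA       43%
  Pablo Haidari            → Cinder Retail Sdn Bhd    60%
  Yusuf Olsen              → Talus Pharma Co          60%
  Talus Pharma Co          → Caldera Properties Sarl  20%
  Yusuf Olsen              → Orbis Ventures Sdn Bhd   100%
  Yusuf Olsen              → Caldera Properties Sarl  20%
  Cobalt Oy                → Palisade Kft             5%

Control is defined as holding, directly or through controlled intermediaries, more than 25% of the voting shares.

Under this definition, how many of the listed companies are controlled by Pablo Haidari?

Pablo holds 85% of Cobalt, so Pablo controls Cobalt.
Pablo holds 60% of Cinder, so Pablo controls Cinder.
Cobalt and Cinder together hold 26% + 12% = 38% of Stratus, so Pablo controls Stratus.
Cinder holds 55% of Caldera, so Pablo controls Caldera.
Caldera holds 94% of Juniper, so Pablo controls Juniper.
No other company's threshold is met.
Pablo controls 5 companies.

5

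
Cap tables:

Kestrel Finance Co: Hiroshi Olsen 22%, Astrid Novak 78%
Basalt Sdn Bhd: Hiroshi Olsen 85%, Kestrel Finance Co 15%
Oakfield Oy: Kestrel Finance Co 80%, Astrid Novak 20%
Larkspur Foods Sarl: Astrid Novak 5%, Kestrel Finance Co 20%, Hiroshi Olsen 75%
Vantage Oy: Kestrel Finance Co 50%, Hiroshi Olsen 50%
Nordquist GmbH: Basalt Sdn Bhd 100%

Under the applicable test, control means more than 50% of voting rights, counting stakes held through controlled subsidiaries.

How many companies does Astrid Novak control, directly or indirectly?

2

Astrid holds 78% of Kestrel, so Astrid controls Kestrel.
Kestrel and Astrid together hold 80% + 20% = 100% of Oakfield, so Astrid controls Oakfield.
No other company's threshold is met.
Astrid controls 2 companies.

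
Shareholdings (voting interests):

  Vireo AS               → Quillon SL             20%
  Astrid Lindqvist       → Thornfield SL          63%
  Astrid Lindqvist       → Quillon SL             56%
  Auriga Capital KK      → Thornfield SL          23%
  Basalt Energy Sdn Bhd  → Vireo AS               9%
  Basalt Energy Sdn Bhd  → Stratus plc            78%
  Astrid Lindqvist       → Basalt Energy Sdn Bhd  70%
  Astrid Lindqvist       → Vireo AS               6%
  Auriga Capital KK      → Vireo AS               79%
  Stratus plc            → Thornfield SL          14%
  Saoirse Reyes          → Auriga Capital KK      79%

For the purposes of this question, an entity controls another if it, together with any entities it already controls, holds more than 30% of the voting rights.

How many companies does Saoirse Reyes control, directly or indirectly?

2

Saoirse holds 79% of Auriga, so Saoirse controls Auriga.
Auriga holds 79% of Vireo, so Saoirse controls Vireo.
No other company's threshold is met.
Saoirse controls 2 companies.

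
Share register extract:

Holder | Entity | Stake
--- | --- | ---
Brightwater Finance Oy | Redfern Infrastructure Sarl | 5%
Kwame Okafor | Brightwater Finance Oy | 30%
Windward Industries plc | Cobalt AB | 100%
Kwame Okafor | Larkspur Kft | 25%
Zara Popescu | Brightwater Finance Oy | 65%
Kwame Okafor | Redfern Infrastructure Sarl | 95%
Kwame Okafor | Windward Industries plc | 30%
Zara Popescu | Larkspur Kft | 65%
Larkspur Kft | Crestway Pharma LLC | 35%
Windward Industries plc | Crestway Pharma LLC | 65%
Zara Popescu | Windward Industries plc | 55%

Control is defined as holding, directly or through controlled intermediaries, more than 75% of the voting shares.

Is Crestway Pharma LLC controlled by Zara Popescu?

Zara's largest direct stake is 65% in Larkspur, which does not meet the threshold, so Zara controls no company.
Neither Zara nor any entity Zara controls holds any voting interest in Crestway.
So Zara does not control Crestway.

No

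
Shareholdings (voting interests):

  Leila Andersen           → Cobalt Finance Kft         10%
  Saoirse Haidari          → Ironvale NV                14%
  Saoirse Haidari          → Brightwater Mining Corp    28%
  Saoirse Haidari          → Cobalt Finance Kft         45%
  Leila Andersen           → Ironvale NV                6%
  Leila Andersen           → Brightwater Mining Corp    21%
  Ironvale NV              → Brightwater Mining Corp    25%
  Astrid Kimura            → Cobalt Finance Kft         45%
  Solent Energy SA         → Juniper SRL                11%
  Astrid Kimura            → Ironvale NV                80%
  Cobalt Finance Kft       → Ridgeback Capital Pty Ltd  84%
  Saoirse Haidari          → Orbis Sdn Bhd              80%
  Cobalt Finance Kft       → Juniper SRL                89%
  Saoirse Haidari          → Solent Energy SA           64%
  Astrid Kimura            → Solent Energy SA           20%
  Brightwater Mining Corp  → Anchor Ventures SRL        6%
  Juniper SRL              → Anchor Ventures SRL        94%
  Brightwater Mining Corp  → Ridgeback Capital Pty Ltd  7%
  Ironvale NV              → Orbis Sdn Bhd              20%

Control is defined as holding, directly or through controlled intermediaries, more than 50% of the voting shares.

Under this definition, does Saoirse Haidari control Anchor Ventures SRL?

Saoirse holds 64% of Solent, so Saoirse controls Solent.
Saoirse holds 80% of Orbis, so Saoirse controls Orbis.
Neither Saoirse nor any entity Saoirse controls holds any voting interest in Anchor.
So Saoirse does not control Anchor.

No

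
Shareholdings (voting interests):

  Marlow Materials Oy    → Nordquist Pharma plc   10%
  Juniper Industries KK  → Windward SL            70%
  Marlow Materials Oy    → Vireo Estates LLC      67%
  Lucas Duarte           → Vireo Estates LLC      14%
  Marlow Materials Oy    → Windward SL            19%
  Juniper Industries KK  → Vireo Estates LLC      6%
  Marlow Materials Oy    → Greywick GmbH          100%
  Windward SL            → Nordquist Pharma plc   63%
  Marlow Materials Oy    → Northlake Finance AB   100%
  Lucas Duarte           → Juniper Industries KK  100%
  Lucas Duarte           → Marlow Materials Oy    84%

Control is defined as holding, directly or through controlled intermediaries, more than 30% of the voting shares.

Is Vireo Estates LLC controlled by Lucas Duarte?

Yes

Lucas holds 84% of Marlow, so Lucas controls Marlow.
Lucas holds 100% of Juniper, so Lucas controls Juniper.
Marlow and Lucas and Juniper together hold 67% + 14% + 6% = 87% of Vireo, so Lucas controls Vireo.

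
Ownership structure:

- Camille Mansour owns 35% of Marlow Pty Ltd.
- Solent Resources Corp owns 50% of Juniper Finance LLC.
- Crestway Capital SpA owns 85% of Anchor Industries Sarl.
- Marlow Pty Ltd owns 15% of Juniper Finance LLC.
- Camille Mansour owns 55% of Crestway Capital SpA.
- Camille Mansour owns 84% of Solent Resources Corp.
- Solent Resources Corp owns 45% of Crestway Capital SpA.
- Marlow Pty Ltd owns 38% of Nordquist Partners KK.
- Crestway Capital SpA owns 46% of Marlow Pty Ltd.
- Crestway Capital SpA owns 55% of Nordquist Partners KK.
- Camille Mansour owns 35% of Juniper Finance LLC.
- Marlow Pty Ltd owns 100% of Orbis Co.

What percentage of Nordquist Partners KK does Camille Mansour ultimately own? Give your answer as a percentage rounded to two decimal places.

Camille reaches Nordquist along 5 paths.
Via Marlow: 35% × 38% = 13.3%.
Via Crestway → Marlow: 55% × 46% × 38% = 9.614%.
Via Solent → Crestway → Marlow: 84% × 45% × 46% × 38% = 6.60744%.
Via Crestway: 55% × 55% = 30.25%.
Via Solent → Crestway: 84% × 45% × 55% = 20.79%.
Total: 13.3% + 9.614% + 6.60744% + 30.25% + 20.79% = 80.56144%.
Rounded: 80.56%.

80.56%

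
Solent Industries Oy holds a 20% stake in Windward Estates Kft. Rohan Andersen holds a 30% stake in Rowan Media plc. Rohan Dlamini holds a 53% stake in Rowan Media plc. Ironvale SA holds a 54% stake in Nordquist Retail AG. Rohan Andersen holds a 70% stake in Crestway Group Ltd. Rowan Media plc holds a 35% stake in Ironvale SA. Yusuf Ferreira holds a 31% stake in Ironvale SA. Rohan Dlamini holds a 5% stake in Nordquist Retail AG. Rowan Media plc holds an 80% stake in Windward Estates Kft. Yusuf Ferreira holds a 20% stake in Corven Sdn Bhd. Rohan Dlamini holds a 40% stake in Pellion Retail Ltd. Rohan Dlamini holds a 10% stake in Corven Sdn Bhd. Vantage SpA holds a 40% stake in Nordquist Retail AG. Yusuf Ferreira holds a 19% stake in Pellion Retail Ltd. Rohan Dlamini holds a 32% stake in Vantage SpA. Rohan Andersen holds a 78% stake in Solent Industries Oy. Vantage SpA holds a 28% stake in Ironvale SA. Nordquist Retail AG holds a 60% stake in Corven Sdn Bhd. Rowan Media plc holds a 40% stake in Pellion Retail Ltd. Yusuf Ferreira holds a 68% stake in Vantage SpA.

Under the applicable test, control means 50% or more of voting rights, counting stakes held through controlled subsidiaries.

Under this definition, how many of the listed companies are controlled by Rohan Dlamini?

Rohan Dlamini holds 53% of Rowan, so Rohan Dlamini controls Rowan.
Rowan holds 80% of Windward, so Rohan Dlamini controls Windward.
Rohan Dlamini and Rowan together hold 40% + 40% = 80% of Pellion, so Rohan Dlamini controls Pellion.
No other company's threshold is met.
Rohan Dlamini controls 3 companies.

3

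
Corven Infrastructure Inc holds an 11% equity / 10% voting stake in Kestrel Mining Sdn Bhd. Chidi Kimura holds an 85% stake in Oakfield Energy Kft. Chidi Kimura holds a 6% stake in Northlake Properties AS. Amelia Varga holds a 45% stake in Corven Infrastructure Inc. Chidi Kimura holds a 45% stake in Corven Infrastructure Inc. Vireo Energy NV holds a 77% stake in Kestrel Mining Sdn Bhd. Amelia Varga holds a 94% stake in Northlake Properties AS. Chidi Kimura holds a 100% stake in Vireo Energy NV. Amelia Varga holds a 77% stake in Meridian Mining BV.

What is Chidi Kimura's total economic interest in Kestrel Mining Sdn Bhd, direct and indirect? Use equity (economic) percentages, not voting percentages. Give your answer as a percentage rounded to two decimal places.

Chidi reaches Kestrel along 2 paths.
Via Vireo: 100% × 77% = 77%.
Via Corven: 45% × 11% = 4.95%.
Total: 77% + 4.95% = 81.95%.

81.95%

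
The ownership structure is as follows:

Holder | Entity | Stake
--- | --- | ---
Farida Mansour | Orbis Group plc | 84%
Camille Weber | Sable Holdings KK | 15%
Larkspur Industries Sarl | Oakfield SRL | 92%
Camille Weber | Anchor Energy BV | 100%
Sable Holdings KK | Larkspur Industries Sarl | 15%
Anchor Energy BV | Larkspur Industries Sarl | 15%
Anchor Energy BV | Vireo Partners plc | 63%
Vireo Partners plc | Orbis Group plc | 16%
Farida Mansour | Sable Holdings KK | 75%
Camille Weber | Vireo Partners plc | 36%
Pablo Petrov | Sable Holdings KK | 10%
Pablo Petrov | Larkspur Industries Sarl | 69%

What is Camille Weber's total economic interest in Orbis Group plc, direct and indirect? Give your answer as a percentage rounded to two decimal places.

15.84%

Camille reaches Orbis along 2 paths.
Via Vireo: 36% × 16% = 5.76%.
Via Anchor → Vireo: 100% × 63% × 16% = 10.08%.
Total: 5.76% + 10.08% = 15.84%.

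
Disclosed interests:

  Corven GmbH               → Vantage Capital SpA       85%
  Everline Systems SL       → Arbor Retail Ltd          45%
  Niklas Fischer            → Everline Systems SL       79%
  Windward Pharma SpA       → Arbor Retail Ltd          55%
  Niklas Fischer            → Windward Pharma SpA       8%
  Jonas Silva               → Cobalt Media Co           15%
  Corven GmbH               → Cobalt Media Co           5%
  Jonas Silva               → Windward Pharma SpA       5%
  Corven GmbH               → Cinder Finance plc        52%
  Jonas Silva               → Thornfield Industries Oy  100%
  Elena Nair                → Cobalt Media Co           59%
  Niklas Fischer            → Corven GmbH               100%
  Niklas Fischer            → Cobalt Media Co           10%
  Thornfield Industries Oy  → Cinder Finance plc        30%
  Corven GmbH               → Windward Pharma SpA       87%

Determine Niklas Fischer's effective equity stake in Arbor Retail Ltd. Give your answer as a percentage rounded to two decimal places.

Niklas reaches Arbor along 3 paths.
Via Corven → Windward: 100% × 87% × 55% = 47.85%.
Via Windward: 8% × 55% = 4.4%.
Via Everline: 79% × 45% = 35.55%.
Total: 47.85% + 4.4% + 35.55% = 87.8%.
Rounded: 87.80%.

87.80%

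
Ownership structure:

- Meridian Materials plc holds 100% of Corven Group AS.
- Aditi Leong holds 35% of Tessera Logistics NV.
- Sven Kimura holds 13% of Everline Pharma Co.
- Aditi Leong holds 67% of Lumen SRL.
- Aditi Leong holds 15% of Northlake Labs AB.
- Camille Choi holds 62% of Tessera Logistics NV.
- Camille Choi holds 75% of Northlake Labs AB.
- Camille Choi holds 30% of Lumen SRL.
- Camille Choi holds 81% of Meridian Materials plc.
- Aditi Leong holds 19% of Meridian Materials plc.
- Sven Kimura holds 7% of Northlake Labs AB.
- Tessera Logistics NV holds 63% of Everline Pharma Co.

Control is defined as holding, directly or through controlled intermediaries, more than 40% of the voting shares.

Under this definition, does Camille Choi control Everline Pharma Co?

Yes

Camille holds 62% of Tessera, so Camille controls Tessera.
Tessera holds 63% of Everline, so Camille controls Everline.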